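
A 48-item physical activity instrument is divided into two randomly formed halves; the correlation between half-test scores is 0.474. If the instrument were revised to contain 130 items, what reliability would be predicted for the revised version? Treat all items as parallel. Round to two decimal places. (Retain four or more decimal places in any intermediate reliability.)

First correct the split-half correlation to full-test reliability: r_full = 2 × 0.474 / (1 + 0.474) ≈ 0.6431
Then adjust to 130 items: n = 130/48 = 2.7083
r_new = n·r_full / (1 + (n − 1)·r_full) = 1.7417 / 2.0986 ≈ 0.8299

0.83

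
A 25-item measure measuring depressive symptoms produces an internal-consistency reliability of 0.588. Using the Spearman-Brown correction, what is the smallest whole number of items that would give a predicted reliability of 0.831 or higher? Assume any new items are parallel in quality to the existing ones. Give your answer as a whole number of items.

Invert Spearman-Brown to solve for n:
n = r*(1 − r) / [ r (1 − r*) ]
n = 0.831 × (1 − 0.588) / [ 0.588 × (1 − 0.831) ]
n = 0.342372 / 0.099372 ≈ 3.4454
Items needed = n × 25 = 3.4454 × 25 ≈ 86.13 → round up to 87

87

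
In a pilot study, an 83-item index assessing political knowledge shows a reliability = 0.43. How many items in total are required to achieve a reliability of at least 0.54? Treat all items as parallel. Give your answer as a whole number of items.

130

Spearman-Brown solved for the length factor n:
n = r_target (1 − r_old) / [ r_old (1 − r_target) ]
n = 0.54 × (1 − 0.43) / [ 0.43 × (1 − 0.54) ]
n = 0.3078 / 0.1978 ≈ 1.5561
1.5561 × 83 = 129.16 → 130 items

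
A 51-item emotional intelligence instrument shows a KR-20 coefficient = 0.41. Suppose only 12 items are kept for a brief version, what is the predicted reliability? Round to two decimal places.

0.14

Length ratio n = 12/51 = 0.2353
By Spearman-Brown, r_new = n r / (1 + (n − 1) r).
r_new = 0.2353·0.41 / [1 + (0.2353 − 1)·0.41]
r_new = 0.0965 / 0.6865 ≈ 0.1406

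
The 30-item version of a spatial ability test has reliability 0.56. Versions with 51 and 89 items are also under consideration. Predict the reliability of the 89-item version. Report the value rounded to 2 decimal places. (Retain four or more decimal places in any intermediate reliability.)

Only the ratio of lengths matters: n = 89/30 = 2.9667
r_{89} = n·r / (1 + (n − 1)·r) = 1.6614 / 2.1014 ≈ 0.7906

0.79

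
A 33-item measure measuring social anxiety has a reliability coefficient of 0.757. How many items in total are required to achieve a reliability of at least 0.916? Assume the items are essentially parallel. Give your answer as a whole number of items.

n = [0.916 × 0.243] / [0.757 × 0.084]
  = 0.222588 / 0.063588 = 3.5005
So the test needs 3.5005 × 33 ≈ 115.52 items; rounding up, 116.

116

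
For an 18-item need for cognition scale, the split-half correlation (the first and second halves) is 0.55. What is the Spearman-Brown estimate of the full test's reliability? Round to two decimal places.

Apply the Spearman-Brown correction with n = 2:
r_full = 2r_hh / (1 + r_hh) = 2 × 0.55 / (1 + 0.55)
r_full = 1.1000 / 1.5500 ≈ 0.7097

0.71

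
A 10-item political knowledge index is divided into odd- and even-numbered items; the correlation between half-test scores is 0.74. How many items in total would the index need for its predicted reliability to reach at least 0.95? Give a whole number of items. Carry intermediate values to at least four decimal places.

34

Corrected full-test reliability: r_full = 2 × 0.74 / (1 + 0.74) ≈ 0.8506
Solve Spearman-Brown for n: n = 0.95(1 − 0.8506) / [0.8506(1 − 0.95)] = 3.3372
Items = 3.3372 × 10 ≈ 33.37 → 34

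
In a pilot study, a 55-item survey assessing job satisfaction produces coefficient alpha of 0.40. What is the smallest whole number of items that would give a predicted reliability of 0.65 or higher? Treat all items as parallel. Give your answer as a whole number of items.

154

Invert Spearman-Brown to solve for n:
n = r_target (1 − r_old) / [ r_old (1 − r_target) ]
n = 0.65(1 − 0.40) / [0.40(1 − 0.65)]
n = 0.3900 / 0.1400 ≈ 2.7857
2.7857 × 55 = 153.21 → 154 items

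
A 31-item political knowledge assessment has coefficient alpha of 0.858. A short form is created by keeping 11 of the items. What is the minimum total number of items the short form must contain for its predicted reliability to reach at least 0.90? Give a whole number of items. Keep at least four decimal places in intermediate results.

First, r for the 11-item form: n = 11/31 = 0.3548, so r_11 = 0.3548·0.858/(1 + (0.3548 − 1)·0.858) = 0.6819
Then solve for n' with r_old = 0.6819, r_target = 0.90: n' = 0.90(1 − 0.6819)/[0.6819(1 − 0.90)] = 4.1984
Total items = 4.1984 × 11 = 46.18, rounded up to 47.

47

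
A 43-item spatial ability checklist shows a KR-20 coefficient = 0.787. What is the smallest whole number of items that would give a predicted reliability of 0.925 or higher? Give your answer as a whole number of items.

n = 0.925 × (1 − 0.787) / [ 0.787 × (1 − 0.925) ]
n = 0.197025 / 0.059025 ≈ 3.3380
So the test needs 3.3380 × 43 ≈ 143.53 items; rounding up, 144.

144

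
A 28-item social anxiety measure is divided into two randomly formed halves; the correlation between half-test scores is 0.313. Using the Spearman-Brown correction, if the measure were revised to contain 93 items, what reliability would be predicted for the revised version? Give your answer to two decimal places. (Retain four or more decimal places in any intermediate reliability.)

Spearman-Brown correction (n = 2): r_full = 2·0.313/(1 + 0.313) = 0.4768
Length factor from 28 to 93 items: n = 93/28 = 3.3214
r_new = n·r_full / (1 + (n − 1)·r_full) = 1.5836 / 2.1068 ≈ 0.7517

0.75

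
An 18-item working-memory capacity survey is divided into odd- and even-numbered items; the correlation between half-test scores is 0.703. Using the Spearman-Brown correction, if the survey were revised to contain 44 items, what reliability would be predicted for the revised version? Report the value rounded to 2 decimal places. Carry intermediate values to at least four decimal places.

Full-test reliability from the split-half r: r_full = 2(0.703)/(1 + 0.703) = 0.8256
Then adjust to 44 items: n = 44/18 = 2.4444
r_new = n·r_full / (1 + (n − 1)·r_full) = 2.0181 / 2.1925 ≈ 0.9205

0.92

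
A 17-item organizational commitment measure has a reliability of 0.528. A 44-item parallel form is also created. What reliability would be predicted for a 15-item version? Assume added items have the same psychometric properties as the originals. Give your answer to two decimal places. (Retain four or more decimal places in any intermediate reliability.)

Only the ratio of lengths matters: n = 15/17 = 0.8824
r_{15} = n·r / (1 + (n − 1)·r) = 0.4659 / 0.9379 ≈ 0.4967

0.50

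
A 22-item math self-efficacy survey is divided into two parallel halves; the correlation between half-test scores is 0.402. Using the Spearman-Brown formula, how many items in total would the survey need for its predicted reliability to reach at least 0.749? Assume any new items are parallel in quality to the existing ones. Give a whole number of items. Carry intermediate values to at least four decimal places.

r_full = 2(0.402)/(1 + 0.402) = 0.5735
n = r_tgt(1 − r_full) / [r_full(1 − r_tgt)] = 0.749 × 0.4265 / (0.5735 × 0.251) ≈ 2.2192
Required items = 2.2192 × 22 = 48.82, so 49 items.

49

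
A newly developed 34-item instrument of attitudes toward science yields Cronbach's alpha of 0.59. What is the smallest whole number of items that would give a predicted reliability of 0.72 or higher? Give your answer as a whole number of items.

61

Spearman-Brown solved for the length factor n:
n = r_target (1 − r_old) / [ r_old (1 − r_target) ]
n = [0.72 × 0.41] / [0.59 × 0.28]
n = 0.2952 / 0.1652 ≈ 1.7869
Items needed = n × 34 = 1.7869 × 34 ≈ 60.75 → round up to 61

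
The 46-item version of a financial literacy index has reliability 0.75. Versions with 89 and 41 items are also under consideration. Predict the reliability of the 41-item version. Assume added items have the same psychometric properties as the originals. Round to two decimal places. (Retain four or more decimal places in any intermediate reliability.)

0.73

The 89-item form is not needed; work directly from the 46-item form with n = 41/46 = 0.8913.
r_{41} = n·r / (1 + (n − 1)·r) = 0.6685 / 0.9185 ≈ 0.7278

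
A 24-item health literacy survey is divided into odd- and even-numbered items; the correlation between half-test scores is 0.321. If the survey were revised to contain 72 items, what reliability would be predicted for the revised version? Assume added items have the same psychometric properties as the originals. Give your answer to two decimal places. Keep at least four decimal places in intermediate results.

Full-test reliability from the split-half r: r_full = 2(0.321)/(1 + 0.321) = 0.4860
Length factor from 24 to 72 items: n = 72/24 = 3.0000
r_new = n·r_full / (1 + (n − 1)·r_full) = 1.4580 / 1.9720 ≈ 0.7394

0.74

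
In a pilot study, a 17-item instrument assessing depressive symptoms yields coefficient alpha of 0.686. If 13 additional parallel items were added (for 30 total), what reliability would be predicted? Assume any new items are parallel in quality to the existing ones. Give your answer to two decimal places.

n = 30/17 = 1.7647
Spearman-Brown: r_new = n·r / (1 + (n − 1)·r)
r_new = 1.7647·0.686 / [1 + (1.7647 − 1)·0.686]
r_new = 1.2106 / 1.5246 ≈ 0.7940

0.79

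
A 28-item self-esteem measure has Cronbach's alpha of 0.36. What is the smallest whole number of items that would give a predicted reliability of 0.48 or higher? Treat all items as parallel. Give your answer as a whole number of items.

46

Spearman-Brown solved for the length factor n:
n = r_target (1 − r_old) / [ r_old (1 − r_target) ]
n = 0.48 × (1 − 0.36) / [ 0.36 × (1 − 0.48) ]
  = 0.3072 / 0.1872 = 1.6410
So the test needs 1.6410 × 28 ≈ 45.95 items; rounding up, 46.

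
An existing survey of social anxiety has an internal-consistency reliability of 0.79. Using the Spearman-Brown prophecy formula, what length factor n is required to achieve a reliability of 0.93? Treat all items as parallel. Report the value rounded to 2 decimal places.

3.53

n = 0.93 × (1 − 0.79) / [ 0.79 × (1 − 0.93) ]
n = 0.1953 / 0.0553 ≈ 3.5316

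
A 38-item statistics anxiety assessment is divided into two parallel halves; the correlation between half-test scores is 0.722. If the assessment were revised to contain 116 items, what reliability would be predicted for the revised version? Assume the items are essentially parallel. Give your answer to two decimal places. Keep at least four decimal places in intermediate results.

Full-test reliability from the split-half r: r_full = 2(0.722)/(1 + 0.722) = 0.8386
Then adjust to 116 items: n = 116/38 = 3.0526
r_new = n·r_full / (1 + (n − 1)·r_full) = 2.5599 / 2.7213 ≈ 0.9407

0.94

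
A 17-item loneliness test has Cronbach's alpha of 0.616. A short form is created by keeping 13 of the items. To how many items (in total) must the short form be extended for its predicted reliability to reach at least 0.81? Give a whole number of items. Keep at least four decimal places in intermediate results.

46

First, r for the 13-item form: n = 13/17 = 0.7647, so r_13 = 0.7647·0.616/(1 + (0.7647 − 1)·0.616) = 0.5509
Length factor from the short form to reach 0.81: n' = 0.81(1 − 0.5509) / [0.5509(1 − 0.81)] ≈ 3.4754
Total items = 3.4754 × 13 = 45.18, rounded up to 46.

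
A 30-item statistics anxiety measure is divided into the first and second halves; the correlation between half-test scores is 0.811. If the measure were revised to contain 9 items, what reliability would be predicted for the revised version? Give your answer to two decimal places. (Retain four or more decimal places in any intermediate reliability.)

0.72

First correct the split-half correlation to full-test reliability: r_full = 2 × 0.811 / (1 + 0.811) ≈ 0.8956
Then adjust to 9 items: n = 9/30 = 0.3000
r_new = n·r_full / (1 + (n − 1)·r_full) = 0.2687 / 0.3731 ≈ 0.7202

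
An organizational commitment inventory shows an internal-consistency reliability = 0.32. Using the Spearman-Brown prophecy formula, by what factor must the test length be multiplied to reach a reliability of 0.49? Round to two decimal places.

2.04

Rearranging the Spearman-Brown formula for n,
n = r*(1 − r) / [ r (1 − r*) ]
n = 0.49 × (1 − 0.32) / [ 0.32 × (1 − 0.49) ]
n = 0.3332 / 0.1632 ≈ 2.0417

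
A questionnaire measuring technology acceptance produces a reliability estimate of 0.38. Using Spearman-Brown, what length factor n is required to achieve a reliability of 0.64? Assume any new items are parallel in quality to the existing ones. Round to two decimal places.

2.90

n = [0.64 × 0.62] / [0.38 × 0.36]
n = 0.3968 / 0.1368 ≈ 2.9006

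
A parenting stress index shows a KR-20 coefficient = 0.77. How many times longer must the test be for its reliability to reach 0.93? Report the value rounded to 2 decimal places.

Spearman-Brown solved for the length factor n:
n = r*(1 − r) / [ r (1 − r*) ]
n = 0.93 × (1 − 0.77) / [ 0.77 × (1 − 0.93) ]
  = 0.2139 / 0.0539 = 3.9685

3.97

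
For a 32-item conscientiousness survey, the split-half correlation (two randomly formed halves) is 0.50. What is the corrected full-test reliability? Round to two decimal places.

Each half is half the length of the full test, so the full test is n = 2 times a half.
r_full = 2r_hh / (1 + r_hh) = 2 × 0.50 / (1 + 0.50)
       = 1.0000 / 1.5000 = 0.6667

0.67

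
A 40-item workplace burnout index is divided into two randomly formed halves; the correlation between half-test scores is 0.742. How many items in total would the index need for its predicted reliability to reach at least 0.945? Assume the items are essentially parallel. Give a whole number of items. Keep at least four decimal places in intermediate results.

120

Corrected full-test reliability: r_full = 2 × 0.742 / (1 + 0.742) ≈ 0.8519
n = r_tgt(1 − r_full) / [r_full(1 − r_tgt)] = 0.945 × 0.1481 / (0.8519 × 0.055) ≈ 2.9870
Items = 2.9870 × 40 ≈ 119.48 → 120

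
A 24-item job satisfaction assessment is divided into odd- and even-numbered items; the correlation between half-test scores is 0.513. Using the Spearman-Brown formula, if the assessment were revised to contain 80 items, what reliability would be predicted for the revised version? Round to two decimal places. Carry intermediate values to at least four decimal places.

Spearman-Brown correction (n = 2): r_full = 2·0.513/(1 + 0.513) = 0.6781
Length factor from 24 to 80 items: n = 80/24 = 3.3333
r_new = n·r_full / (1 + (n − 1)·r_full) = 2.2603 / 2.5822 ≈ 0.8753

0.88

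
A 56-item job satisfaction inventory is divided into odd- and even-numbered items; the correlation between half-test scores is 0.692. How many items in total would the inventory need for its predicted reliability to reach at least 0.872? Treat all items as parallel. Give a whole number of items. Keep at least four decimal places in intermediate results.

85

Corrected full-test reliability: r_full = 2 × 0.692 / (1 + 0.692) ≈ 0.8180
n = r_tgt(1 − r_full) / [r_full(1 − r_tgt)] = 0.872 × 0.1820 / (0.8180 × 0.128) ≈ 1.5157
Items = 1.5157 × 56 ≈ 84.88 → 85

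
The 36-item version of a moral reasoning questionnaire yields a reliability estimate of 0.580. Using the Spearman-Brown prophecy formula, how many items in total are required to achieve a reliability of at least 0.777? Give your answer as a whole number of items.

91

n = [0.777 × 0.420] / [0.580 × 0.223]
n = 0.326340 / 0.129340 ≈ 2.5231
Items needed = n × 36 = 2.5231 × 36 ≈ 90.83 → round up to 91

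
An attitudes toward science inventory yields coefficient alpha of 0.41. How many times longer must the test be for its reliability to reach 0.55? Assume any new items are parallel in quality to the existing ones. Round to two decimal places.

n = 0.55 × (1 − 0.41) / [ 0.41 × (1 − 0.55) ]
  = 0.3245 / 0.1845 = 1.7588

1.76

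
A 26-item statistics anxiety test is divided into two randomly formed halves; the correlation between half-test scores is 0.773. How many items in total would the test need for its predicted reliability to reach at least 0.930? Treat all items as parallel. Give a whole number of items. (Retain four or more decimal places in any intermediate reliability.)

Corrected full-test reliability: r_full = 2 × 0.773 / (1 + 0.773) ≈ 0.8720
Solve Spearman-Brown for n: n = 0.930(1 − 0.8720) / [0.8720(1 − 0.930)] = 1.9502
Required items = 1.9502 × 26 = 50.71, so 51 items.

51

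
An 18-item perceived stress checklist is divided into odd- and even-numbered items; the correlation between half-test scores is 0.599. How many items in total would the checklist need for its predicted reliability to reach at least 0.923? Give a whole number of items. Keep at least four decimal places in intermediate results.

r_full = 2(0.599)/(1 + 0.599) = 0.7492
Solve Spearman-Brown for n: n = 0.923(1 − 0.7492) / [0.7492(1 − 0.923)] = 4.0127
Required items = 4.0127 × 18 = 72.23, so 73 items.

73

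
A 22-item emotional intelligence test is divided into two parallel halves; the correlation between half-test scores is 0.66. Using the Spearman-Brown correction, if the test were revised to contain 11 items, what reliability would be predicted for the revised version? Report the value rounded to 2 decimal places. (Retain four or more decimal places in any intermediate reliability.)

0.66

First correct the split-half correlation to full-test reliability: r_full = 2 × 0.66 / (1 + 0.66) ≈ 0.7952
Then adjust to 11 items: n = 11/22 = 0.5000
r_new = n·r_full / (1 + (n − 1)·r_full) = 0.3976 / 0.6024 ≈ 0.6600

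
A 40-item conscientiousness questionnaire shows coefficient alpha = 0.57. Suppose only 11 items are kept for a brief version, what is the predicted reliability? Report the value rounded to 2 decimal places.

The new length is 11/40 = 0.275 times the old.
By Spearman-Brown, r_new = n r / (1 + (n − 1) r).
r_new = 0.275·0.57 / [1 + (0.275 − 1)·0.57]
r_new = 0.1568 / 0.5868 ≈ 0.2672

0.27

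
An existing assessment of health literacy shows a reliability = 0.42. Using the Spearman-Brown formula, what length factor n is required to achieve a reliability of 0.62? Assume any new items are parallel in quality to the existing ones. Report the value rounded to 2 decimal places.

2.25

Spearman-Brown solved for the length factor n:
n = r_target (1 − r_old) / [ r_old (1 − r_target) ]
n = 0.62 × (1 − 0.42) / [ 0.42 × (1 − 0.62) ]
n = 0.3596 / 0.1596 ≈ 2.2531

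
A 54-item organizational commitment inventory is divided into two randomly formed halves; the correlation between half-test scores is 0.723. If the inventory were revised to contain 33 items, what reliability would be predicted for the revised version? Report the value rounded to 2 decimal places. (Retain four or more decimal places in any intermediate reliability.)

0.76

Full-test reliability from the split-half r: r_full = 2(0.723)/(1 + 0.723) = 0.8392
Then adjust to 33 items: n = 33/54 = 0.6111
r_new = n·r_full / (1 + (n − 1)·r_full) = 0.5128 / 0.6736 ≈ 0.7613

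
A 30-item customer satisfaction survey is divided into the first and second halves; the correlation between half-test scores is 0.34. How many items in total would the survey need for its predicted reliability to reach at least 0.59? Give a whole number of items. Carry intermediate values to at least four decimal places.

r_full = 2(0.34)/(1 + 0.34) = 0.5075
Solve Spearman-Brown for n: n = 0.59(1 − 0.5075) / [0.5075(1 − 0.59)] = 1.3965
Required items = 1.3965 × 30 = 41.90, so 42 items.

42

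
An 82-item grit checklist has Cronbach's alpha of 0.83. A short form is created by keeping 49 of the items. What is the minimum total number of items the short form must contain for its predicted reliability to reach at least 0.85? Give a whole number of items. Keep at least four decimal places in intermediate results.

96

First, r for the 49-item form: n = 49/82 = 0.5976, so r_49 = 0.5976·0.83/(1 + (0.5976 − 1)·0.83) = 0.7447
Then solve for n' with r_old = 0.7447, r_target = 0.85: n' = 0.85(1 − 0.7447)/[0.7447(1 − 0.85)] = 1.9427
Total items = 1.9427 × 49 = 95.19, rounded up to 96.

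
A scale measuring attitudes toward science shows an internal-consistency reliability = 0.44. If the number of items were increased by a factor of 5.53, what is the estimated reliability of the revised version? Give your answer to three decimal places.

r_new = 5.53·0.44 / [1 + (5.53 − 1)·0.44]
r_new = 2.4332 / 2.9932 ≈ 0.8129

0.813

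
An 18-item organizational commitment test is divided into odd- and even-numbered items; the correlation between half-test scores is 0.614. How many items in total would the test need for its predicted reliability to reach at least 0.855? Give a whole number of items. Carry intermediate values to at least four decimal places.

34

Corrected full-test reliability: r_full = 2 × 0.614 / (1 + 0.614) ≈ 0.7608
n = r_tgt(1 − r_full) / [r_full(1 − r_tgt)] = 0.855 × 0.2392 / (0.7608 × 0.145) ≈ 1.8539
Required items = 1.8539 × 18 = 33.37, so 34 items.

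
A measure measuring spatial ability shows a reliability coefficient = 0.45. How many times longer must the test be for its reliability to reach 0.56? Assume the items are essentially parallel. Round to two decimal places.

Invert Spearman-Brown to solve for n:
n = r_target (1 − r_old) / [ r_old (1 − r_target) ]
n = 0.56(1 − 0.45) / [0.45(1 − 0.56)]
n = 0.3080 / 0.1980 ≈ 1.5556

1.56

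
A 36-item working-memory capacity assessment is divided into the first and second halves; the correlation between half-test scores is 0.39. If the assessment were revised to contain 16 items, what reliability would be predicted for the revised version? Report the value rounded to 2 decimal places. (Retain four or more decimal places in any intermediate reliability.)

First correct the split-half correlation to full-test reliability: r_full = 2 × 0.39 / (1 + 0.39) ≈ 0.5612
Then adjust to 16 items: n = 16/36 = 0.4444
r_new = n·r_full / (1 + (n − 1)·r_full) = 0.2494 / 0.6882 ≈ 0.3624

0.36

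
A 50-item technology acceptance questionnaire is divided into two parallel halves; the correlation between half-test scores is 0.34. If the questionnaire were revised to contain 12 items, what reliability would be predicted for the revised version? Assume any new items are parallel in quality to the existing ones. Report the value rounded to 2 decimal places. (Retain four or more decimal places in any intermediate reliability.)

First correct the split-half correlation to full-test reliability: r_full = 2 × 0.34 / (1 + 0.34) ≈ 0.5075
Length factor from 50 to 12 items: n = 12/50 = 0.2400
r_new = n·r_full / (1 + (n − 1)·r_full) = 0.1218 / 0.6143 ≈ 0.1983

0.20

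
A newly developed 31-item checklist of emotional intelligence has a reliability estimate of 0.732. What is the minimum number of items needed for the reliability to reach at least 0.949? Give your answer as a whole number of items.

Spearman-Brown solved for the length factor n:
n = r*(1 − r) / [ r (1 − r*) ]
n = 0.949(1 − 0.732) / [0.732(1 − 0.949)]
n = 0.254332 / 0.037332 ≈ 6.8127
6.8127 × 31 = 211.19 → 212 items

212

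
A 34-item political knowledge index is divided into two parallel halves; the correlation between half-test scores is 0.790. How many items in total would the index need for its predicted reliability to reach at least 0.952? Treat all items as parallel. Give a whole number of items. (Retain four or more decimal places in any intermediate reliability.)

r_full = 2(0.790)/(1 + 0.790) = 0.8827
Solve Spearman-Brown for n: n = 0.952(1 − 0.8827) / [0.8827(1 − 0.952)] = 2.6356
Required items = 2.6356 × 34 = 89.61, so 90 items.

90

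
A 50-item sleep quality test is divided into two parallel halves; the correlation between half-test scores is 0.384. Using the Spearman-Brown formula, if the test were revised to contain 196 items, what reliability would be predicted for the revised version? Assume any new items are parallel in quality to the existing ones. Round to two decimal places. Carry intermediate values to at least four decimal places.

0.83

Full-test reliability from the split-half r: r_full = 2(0.384)/(1 + 0.384) = 0.5549
Then adjust to 196 items: n = 196/50 = 3.9200
r_new = n·r_full / (1 + (n − 1)·r_full) = 2.1752 / 2.6203 ≈ 0.8301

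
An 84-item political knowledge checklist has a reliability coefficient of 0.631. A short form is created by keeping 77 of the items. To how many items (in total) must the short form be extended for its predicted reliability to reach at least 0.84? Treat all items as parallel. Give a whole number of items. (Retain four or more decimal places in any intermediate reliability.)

258

Short-form reliability: n = 77/84 = 0.9167; r_77 = n·r/(1+(n−1)r) ≈ 0.6105
Then solve for n' with r_old = 0.6105, r_target = 0.84: n' = 0.84(1 − 0.6105)/[0.6105(1 − 0.84)] = 3.3495
Items = 3.3495 × 77 ≈ 257.91 → 258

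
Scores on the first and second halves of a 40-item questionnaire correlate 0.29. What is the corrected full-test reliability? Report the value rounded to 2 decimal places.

0.45

The full test is twice the length of either half (n = 2).
r_full = 2(0.29) / (1 + 0.29)
       = 0.5800 / 1.2900 = 0.4496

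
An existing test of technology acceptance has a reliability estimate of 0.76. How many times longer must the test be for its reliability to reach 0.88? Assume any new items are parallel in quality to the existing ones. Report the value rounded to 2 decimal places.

2.32

Spearman-Brown solved for the length factor n:
n = r_target (1 − r_old) / [ r_old (1 − r_target) ]
n = 0.88(1 − 0.76) / [0.76(1 − 0.88)]
n = 0.2112 / 0.0912 ≈ 2.3158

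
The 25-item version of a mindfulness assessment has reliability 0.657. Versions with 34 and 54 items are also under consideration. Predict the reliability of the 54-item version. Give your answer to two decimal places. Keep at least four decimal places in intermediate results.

0.81

Only the ratio of lengths matters: n = 54/25 = 2.1600
r_{54} = n·r / (1 + (n − 1)·r) = 1.4191 / 1.7621 ≈ 0.8053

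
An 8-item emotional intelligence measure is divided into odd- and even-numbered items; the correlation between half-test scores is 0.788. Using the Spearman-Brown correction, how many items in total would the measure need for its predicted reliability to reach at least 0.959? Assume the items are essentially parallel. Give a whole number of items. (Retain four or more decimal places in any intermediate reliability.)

r_full = 2(0.788)/(1 + 0.788) = 0.8814
Solve Spearman-Brown for n: n = 0.959(1 − 0.8814) / [0.8814(1 − 0.959)] = 3.1474
Required items = 3.1474 × 8 = 25.18, so 26 items.

26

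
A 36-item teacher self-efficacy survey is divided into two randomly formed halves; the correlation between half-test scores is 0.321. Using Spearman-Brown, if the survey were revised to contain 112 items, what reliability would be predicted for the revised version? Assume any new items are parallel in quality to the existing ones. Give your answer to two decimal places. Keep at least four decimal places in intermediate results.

First correct the split-half correlation to full-test reliability: r_full = 2 × 0.321 / (1 + 0.321) ≈ 0.4860
Then adjust to 112 items: n = 112/36 = 3.1111
r_new = n·r_full / (1 + (n − 1)·r_full) = 1.5120 / 2.0260 ≈ 0.7463

0.75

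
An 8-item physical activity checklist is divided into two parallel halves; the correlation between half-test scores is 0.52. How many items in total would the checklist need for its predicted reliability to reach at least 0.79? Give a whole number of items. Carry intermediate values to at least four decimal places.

r_full = 2(0.52)/(1 + 0.52) = 0.6842
n = r_tgt(1 − r_full) / [r_full(1 − r_tgt)] = 0.79 × 0.3158 / (0.6842 × 0.21) ≈ 1.7363
Required items = 1.7363 × 8 = 13.89, so 14 items.

14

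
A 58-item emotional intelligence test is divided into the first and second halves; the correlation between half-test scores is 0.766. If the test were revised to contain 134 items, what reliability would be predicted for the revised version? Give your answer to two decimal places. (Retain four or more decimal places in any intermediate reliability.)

First correct the split-half correlation to full-test reliability: r_full = 2 × 0.766 / (1 + 0.766) ≈ 0.8675
Then adjust to 134 items: n = 134/58 = 2.3103
r_new = n·r_full / (1 + (n − 1)·r_full) = 2.0042 / 2.1367 ≈ 0.9380

0.94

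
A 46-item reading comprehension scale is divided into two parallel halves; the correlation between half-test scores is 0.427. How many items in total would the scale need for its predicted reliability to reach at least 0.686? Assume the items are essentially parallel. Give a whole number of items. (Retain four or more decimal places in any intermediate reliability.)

68

Corrected full-test reliability: r_full = 2 × 0.427 / (1 + 0.427) ≈ 0.5985
Solve Spearman-Brown for n: n = 0.686(1 − 0.5985) / [0.5985(1 − 0.686)] = 1.4656
Required items = 1.4656 × 46 = 67.42, so 68 items.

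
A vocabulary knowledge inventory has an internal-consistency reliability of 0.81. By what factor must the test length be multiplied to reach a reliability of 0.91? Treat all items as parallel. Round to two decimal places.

2.37

Invert Spearman-Brown to solve for n:
n = r_target (1 − r_old) / [ r_old (1 − r_target) ]
n = 0.91(1 − 0.81) / [0.81(1 − 0.91)]
  = 0.1729 / 0.0729 = 2.3717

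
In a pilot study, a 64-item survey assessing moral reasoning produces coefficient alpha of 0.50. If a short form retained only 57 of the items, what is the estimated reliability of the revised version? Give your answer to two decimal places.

0.47

Length ratio n = 57/64 = 0.8906
By Spearman-Brown, r_new = n r / (1 + (n − 1) r).
r_new = (0.8906 × 0.50) / (1 + (0.8906 − 1) × 0.50)
r_new = 0.4453 / 0.9453 ≈ 0.4711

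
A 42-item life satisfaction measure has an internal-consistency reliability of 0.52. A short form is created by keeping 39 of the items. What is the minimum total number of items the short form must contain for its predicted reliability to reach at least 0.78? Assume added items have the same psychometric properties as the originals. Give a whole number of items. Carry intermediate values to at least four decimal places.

138

Short-form reliability: n = 39/42 = 0.9286; r_39 = n·r/(1+(n−1)r) ≈ 0.5015
Then solve for n' with r_old = 0.5015, r_target = 0.78: n' = 0.78(1 − 0.5015)/[0.5015(1 − 0.78)] = 3.5242
Items = 3.5242 × 39 ≈ 137.44 → 138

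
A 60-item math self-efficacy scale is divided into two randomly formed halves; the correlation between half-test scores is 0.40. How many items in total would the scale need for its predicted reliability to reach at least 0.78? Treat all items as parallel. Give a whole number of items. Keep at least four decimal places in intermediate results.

r_full = 2(0.40)/(1 + 0.40) = 0.5714
n = r_tgt(1 − r_full) / [r_full(1 − r_tgt)] = 0.78 × 0.4286 / (0.5714 × 0.22) ≈ 2.6594
Items = 2.6594 × 60 ≈ 159.56 → 160

160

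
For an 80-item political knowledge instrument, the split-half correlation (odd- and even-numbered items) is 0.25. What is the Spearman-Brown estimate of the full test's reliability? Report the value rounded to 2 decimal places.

0.40

r_full = 2r_hh / (1 + r_hh) = 2 × 0.25 / (1 + 0.25)
       = 0.5000 / 1.2500 = 0.4000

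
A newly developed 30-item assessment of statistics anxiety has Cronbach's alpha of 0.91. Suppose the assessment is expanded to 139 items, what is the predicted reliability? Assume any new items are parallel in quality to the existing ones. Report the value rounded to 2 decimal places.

Length ratio n = 139/30 = 4.6333
Apply the Spearman-Brown prophecy formula, r' = nr / [1 + (n − 1)r]:
r_new = 4.6333·0.91 / [1 + (4.6333 − 1)·0.91]
     = 4.2163 / 4.3063 = 0.9791

0.98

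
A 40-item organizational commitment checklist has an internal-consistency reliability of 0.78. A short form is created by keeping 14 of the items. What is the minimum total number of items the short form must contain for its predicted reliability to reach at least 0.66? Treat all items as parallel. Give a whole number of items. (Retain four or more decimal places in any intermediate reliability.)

22

First, r for the 14-item form: n = 14/40 = 0.3500, so r_14 = 0.3500·0.78/(1 + (0.3500 − 1)·0.78) = 0.5538
Length factor from the short form to reach 0.66: n' = 0.66(1 − 0.5538) / [0.5538(1 − 0.66)] ≈ 1.5640
Items = 1.5640 × 14 ≈ 21.90 → 22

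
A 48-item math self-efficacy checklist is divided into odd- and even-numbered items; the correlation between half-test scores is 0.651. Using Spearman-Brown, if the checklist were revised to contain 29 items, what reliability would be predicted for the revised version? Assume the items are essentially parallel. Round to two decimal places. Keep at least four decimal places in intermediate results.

0.69

First correct the split-half correlation to full-test reliability: r_full = 2 × 0.651 / (1 + 0.651) ≈ 0.7886
Length factor from 48 to 29 items: n = 29/48 = 0.6042
r_new = n·r_full / (1 + (n − 1)·r_full) = 0.4765 / 0.6879 ≈ 0.6927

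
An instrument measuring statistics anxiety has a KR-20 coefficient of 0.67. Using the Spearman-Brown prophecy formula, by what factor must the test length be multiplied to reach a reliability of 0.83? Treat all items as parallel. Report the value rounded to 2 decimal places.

Invert Spearman-Brown to solve for n:
n = r_target (1 − r_old) / [ r_old (1 − r_target) ]
n = 0.83 × (1 − 0.67) / [ 0.67 × (1 − 0.83) ]
  = 0.2739 / 0.1139 = 2.4047

2.40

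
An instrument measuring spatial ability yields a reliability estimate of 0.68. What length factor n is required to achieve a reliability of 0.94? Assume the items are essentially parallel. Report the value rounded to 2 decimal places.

Spearman-Brown solved for the length factor n:
n = r*(1 − r) / [ r (1 − r*) ]
n = 0.94 × (1 − 0.68) / [ 0.68 × (1 − 0.94) ]
n = 0.3008 / 0.0408 ≈ 7.3725

7.37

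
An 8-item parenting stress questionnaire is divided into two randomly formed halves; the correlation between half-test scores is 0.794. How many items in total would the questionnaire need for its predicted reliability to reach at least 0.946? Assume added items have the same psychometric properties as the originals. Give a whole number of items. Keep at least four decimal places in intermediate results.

Corrected full-test reliability: r_full = 2 × 0.794 / (1 + 0.794) ≈ 0.8852
Solve Spearman-Brown for n: n = 0.946(1 − 0.8852) / [0.8852(1 − 0.946)] = 2.2719
Required items = 2.2719 × 8 = 18.18, so 19 items.

19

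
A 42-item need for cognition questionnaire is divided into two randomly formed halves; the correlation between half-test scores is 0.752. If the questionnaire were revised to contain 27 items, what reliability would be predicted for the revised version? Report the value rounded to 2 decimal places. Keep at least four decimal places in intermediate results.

Spearman-Brown correction (n = 2): r_full = 2·0.752/(1 + 0.752) = 0.8584
Then adjust to 27 items: n = 27/42 = 0.6429
r_new = n·r_full / (1 + (n − 1)·r_full) = 0.5519 / 0.6935 ≈ 0.7958

0.80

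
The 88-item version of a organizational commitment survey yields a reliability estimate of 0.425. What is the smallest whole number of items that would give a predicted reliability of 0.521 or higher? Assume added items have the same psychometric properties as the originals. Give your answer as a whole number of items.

130

n = 0.521 × (1 − 0.425) / [ 0.425 × (1 − 0.521) ]
  = 0.299575 / 0.203575 = 1.4716
1.4716 × 88 = 129.50 → 130 items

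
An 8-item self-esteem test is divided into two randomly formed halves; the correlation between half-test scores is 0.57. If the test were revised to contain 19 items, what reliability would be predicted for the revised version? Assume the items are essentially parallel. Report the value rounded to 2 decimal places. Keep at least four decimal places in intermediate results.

Spearman-Brown correction (n = 2): r_full = 2·0.57/(1 + 0.57) = 0.7261
Length factor from 8 to 19 items: n = 19/8 = 2.3750
r_new = n·r_full / (1 + (n − 1)·r_full) = 1.7245 / 1.9984 ≈ 0.8629

0.86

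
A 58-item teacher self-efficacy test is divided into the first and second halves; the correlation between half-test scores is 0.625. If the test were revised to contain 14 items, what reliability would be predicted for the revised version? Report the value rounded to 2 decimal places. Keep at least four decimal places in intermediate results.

0.45

Full-test reliability from the split-half r: r_full = 2(0.625)/(1 + 0.625) = 0.7692
Then adjust to 14 items: n = 14/58 = 0.2414
r_new = n·r_full / (1 + (n − 1)·r_full) = 0.1857 / 0.4165 ≈ 0.4459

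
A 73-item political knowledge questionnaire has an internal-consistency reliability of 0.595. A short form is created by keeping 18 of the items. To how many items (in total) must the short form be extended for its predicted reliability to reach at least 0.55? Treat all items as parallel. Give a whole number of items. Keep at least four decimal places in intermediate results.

Short-form reliability: n = 18/73 = 0.2466; r_18 = n·r/(1+(n−1)r) ≈ 0.2659
Length factor from the short form to reach 0.55: n' = 0.55(1 − 0.2659) / [0.2659(1 − 0.55)] ≈ 3.3743
Total items = 3.3743 × 18 = 60.74, rounded up to 61.

61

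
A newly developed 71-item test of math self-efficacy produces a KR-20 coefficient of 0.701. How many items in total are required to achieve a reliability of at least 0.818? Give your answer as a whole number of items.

137

n = 0.818(1 − 0.701) / [0.701(1 − 0.818)]
  = 0.244582 / 0.127582 = 1.9171
So the test needs 1.9171 × 71 ≈ 136.11 items; rounding up, 137.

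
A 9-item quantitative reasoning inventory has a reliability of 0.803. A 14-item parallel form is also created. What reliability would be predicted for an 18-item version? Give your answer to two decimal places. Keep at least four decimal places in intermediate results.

Only the ratio of lengths matters: n = 18/9 = 2.0000
r_{18} = n·r / (1 + (n − 1)·r) = 1.6060 / 1.8030 ≈ 0.8907

0.89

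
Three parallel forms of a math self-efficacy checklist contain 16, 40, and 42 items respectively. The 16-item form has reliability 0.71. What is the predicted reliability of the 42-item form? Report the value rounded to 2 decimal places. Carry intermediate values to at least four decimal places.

The 40-item form is not needed; work directly from the 16-item form with n = 42/16 = 2.6250.
r_{42} = n·r / (1 + (n − 1)·r) = 1.8638 / 2.1538 ≈ 0.8654

0.87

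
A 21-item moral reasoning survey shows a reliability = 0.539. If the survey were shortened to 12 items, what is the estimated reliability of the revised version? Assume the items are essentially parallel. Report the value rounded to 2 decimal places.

The new length is 12/21 = 0.5714 times the old.
Apply the Spearman-Brown prophecy formula, r' = nr / [1 + (n − 1)r]:
r_new = (0.5714 × 0.539) / (1 + (0.5714 − 1) × 0.539)
     = 0.3080 / 0.7690 = 0.4005

0.40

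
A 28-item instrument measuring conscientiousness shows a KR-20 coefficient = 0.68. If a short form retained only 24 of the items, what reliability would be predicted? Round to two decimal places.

0.65

The new length is 24/28 = 0.8571 times the old.
Spearman-Brown: r_new = n·r / (1 + (n − 1)·r)
r_new = 0.8571·0.68 / [1 + (0.8571 − 1)·0.68]
     = 0.5828 / 0.9028 = 0.6455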